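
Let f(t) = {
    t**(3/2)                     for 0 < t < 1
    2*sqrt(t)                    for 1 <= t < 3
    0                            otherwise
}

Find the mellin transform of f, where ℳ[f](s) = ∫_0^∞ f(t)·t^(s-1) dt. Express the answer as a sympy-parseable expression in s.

(4*sqrt(3)*3**s*(2*s + 3) - 4*s - 10)/((2*s + 1)*(2*s + 3))
  Re(s) > -3/2

cuts at 1: linearity sums the 2 kernel integrals
over [0, 1), the kernel integral of t**(3/2) enters the sum
piece [1, 3): integrate 2*sqrt(t) against the kernel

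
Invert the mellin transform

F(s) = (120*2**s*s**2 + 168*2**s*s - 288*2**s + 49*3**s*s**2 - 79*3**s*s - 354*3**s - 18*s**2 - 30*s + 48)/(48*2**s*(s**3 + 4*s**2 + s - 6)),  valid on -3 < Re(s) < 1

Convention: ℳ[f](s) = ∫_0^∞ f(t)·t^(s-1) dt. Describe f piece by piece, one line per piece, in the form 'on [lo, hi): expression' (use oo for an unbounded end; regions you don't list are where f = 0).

strip the shared t-power: t on [0, 1/2); 2*t + 1 on [1/2, 1); t/2 on [1, 3/2); …
cuts at 1/2, 1, 3/2: linearity sums the 4 kernel integrals
∫ over [0, 1/2) of t**3·t^(s-1) joins the sum
piece [1/2, 1): integrate t**2*(2*t + 1) against the kernel
segment 1 to 3/2 holds t**3/2; add its integral
between 3/2 and ∞ the integrand is 1/t·t^(s-1)

on [0, 1/2): t**3
on [1/2, 1): t**2*(2*t + 1)
on [1, 3/2): t**3/2
on [3/2, oo): 1/t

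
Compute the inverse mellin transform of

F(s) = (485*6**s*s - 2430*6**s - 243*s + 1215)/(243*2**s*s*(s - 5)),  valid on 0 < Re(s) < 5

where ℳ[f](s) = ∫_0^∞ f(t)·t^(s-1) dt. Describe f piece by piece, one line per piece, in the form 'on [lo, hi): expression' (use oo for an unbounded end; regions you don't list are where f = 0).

on [0, 1/2): 1
on [1/2, 3): 2
on [3, oo): t**(-5)

remove the shared t-power first: t on [0, 1/2); 2*t on [1/2, 3); t**(-4) on [3, ∞)
breakpoints 1/2, 3: one integral from each of the 3 segments
over [0, 1/2), the kernel integral of 1 enters the sum
between 1/2 and 3 the integrand is 2·t^(s-1)
∫ t**(-5)·t^(s-1) over [3, ∞)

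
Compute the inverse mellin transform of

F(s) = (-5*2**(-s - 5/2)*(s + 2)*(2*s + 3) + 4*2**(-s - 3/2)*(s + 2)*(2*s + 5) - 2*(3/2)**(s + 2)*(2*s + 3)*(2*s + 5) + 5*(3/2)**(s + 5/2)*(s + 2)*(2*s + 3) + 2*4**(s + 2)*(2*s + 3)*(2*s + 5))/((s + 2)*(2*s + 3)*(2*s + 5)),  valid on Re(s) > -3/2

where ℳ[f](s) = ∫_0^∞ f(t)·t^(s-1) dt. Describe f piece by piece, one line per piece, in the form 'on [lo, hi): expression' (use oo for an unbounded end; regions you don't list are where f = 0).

breakpoints 1/2, 3/2: one integral from each of the 3 segments
on [0, 1/2) integrate f = 2*t**(3/2) against the kernel
[1/2, 3/2) adds the kernel integral of 5*t**(5/2)/2
the [3/2, 4) slice contributes ∫ 2*t**2·t^(s-1) dt

on [0, 1/2): 2*t**(3/2)
on [1/2, 3/2): 5*t**(5/2)/2
on [3/2, 4): 2*t**2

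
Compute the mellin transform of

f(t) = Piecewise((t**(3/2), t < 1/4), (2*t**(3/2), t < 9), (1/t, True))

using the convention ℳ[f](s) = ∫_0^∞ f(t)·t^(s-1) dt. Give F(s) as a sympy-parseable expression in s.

(3880*6**(2*s)*s - 3900*6**(2*s) - 9*s + 9)/(36*2**(2*s)*(2*s**2 + s - 3))
  -3/2 < Re(s) < 1

reversing the shared t-power: sqrt(t) on [0, 1/4); 2*sqrt(t) on [1/4, 9); t**(-2) on [9, ∞)
the power substitution comes off first: t on [0, 1/2); 2*t on [1/2, 3); t**(-4) on [3, ∞)
slice at 1/4, 9, transform all 3 pieces, and sum them
∫ t**(3/2)·t^(s-1) over [0, 1/4)
for t in [1/4, 9): the term is ∫ 2*t**(3/2)·t^(s-1)
on [9, ∞): add ∫ 1/t·t^(s-1) dt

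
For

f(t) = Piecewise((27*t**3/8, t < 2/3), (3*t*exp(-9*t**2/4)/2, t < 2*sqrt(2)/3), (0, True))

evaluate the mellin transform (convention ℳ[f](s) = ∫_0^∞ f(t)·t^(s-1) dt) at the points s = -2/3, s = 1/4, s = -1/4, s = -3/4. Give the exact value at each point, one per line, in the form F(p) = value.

F(-2/3) = 18**(1/3)*(-7*uppergamma(1/6, 2) + 7*uppergamma(1/6, 1) + 6)/28
F(1/4) = 54**(1/4)*(-13*uppergamma(5/8, 2) + 13*uppergamma(5/8, 1) + 8)/78
F(-1/4) = 24**(1/4)*(-11*uppergamma(3/8, 2) + 11*uppergamma(3/8, 1) + 8)/44
F(-3/4) = 54**(1/4)*(-9*uppergamma(1/8, 2) + 9*uppergamma(1/8, 1) + 8)/36

invert the common scale on t to get t**3 on [0, 1); t*exp(-t**2) on [1, sqrt(2))
back out the power substitution: t**(3/2) on [0, 1); sqrt(t)*exp(-t) on [1, 2)
peel off the shared t-power: t on [0, 1); exp(-t) on [1, 2)
f breaks at 2/3 into 2 integrals to sum
the [0, 2/3) slice contributes ∫ 27*t**3/8·t^(s-1) dt
piece [2/3, 2*sqrt(2)/3): integrate 3*t*exp(-9*t**2/4)/2 against the kernel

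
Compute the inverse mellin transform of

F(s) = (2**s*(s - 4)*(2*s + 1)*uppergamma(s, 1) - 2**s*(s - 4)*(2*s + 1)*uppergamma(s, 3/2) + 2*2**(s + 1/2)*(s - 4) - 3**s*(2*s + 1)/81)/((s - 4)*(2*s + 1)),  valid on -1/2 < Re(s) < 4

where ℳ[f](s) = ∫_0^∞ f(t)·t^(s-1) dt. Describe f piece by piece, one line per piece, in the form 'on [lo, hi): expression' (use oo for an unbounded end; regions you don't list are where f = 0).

on [0, 2): sqrt(t)
on [2, 3): exp(-t/2)
on [3, oo): t**(-4)

integrate the 3 segments split at 2, 3, then add the results
∫ over [0, 2) of sqrt(t)·t^(s-1) joins the sum
between 2 and 3 the integrand is exp(-t/2)·t^(s-1)
∫ t**(-4)·t^(s-1) over [3, ∞)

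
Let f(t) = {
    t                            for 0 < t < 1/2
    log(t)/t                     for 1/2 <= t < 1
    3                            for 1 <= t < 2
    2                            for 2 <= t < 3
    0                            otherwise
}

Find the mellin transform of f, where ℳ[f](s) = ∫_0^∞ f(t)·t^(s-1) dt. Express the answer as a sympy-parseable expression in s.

along the cuts 1/2, 1, 2, ℳ[f](s) splits into 4 integrals
the [0, 1/2) slice contributes ∫ t·t^(s-1) dt
for t in [1/2, 1): the term is ∫ log(t)/t·t^(s-1)
segment [1, 2) carries 3; integrate it
on [2, 3) integrate f = 2 against the kernel

(2*2**(2*s)*(s + 1)*(s**2 - 2*s + 1) - 2*2**s*s*(s + 1) - 6*2**s*(s + 1)*(s**2 - 2*s + 1) + 4*6**s*(s + 1)*(s**2 - 2*s + 1) + 4*s**2*(s + 1)*log(2) - 4*s*(s + 1)*log(2) + 4*s*(s + 1) + s*(s**2 - 2*s + 1))/(2*2**s*s*(s + 1)*(s**2 - 2*s + 1))
  Re(s) > -1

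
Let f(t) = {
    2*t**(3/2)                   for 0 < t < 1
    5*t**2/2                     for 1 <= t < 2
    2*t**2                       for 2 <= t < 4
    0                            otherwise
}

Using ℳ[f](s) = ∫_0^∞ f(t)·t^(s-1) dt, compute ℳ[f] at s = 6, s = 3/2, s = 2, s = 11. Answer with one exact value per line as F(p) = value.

linearity at 1, 2 turns ℳ[f](s) into 3 summed integrals
the [0, 1) slice contributes ∫ 2*t**(3/2)·t^(s-1) dt
piece [1, 2): integrate 5*t**2/2 against the kernel
over [2, 4), the kernel integral of 2*t**2 enters the sum

F(6) = 3935989/240
F(3/2) = 8*sqrt(2)/7 + 1535/21
F(2) = 7277/56
F(11) = 516237783/50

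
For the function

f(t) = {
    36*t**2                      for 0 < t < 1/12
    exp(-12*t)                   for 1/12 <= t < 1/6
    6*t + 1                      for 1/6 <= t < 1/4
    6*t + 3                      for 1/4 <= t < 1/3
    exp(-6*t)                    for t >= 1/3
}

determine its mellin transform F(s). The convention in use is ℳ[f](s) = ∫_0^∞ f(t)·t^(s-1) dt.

invert the common scale on t to get 9*t**2 on [0, 1/6); exp(-6*t) on [1/6, 1/3); 3*t + 1 on [1/3, 1/2); …
the common scale on t comes off first: t**2 on [0, 1/2); exp(-2*t) on [1/2, 1); t + 1 on [1, 3/2); …
slice at 1/12, 1/6, 1/4, 1/3, transform all 5 pieces, and sum them
segment [0, 1/12) carries 36*t**2; integrate it
on [1/12, 1/6): add ∫ exp(-12*t)·t^(s-1) dt
the [1/6, 1/4) slice contributes ∫ (6*t + 1)·t^(s-1) dt
over [1/4, 1/3), the kernel integral of (6*t + 3) enters the sum
on [1/3, ∞): add ∫ exp(-6*t)·t^(s-1) dt

(20*2**(2*s)*s*(s + 2) + 12*2**(2*s)*(s + 2) + 4*2**s*s*(s + 1)*(s + 2)*uppergamma(s, 2) - 8*2**s*s*(s + 2) - 4*2**s*(s + 2) - 8*3**s*s*(s + 2) - 8*3**s*(s + 2) + 4*s*(s + 1)*(s + 2)*uppergamma(s, 1) - 4*s*(s + 1)*(s + 2)*uppergamma(s, 2) + s*(s + 1))/(4*12**s*s*(s + 1)*(s + 2))
  Re(s) > -2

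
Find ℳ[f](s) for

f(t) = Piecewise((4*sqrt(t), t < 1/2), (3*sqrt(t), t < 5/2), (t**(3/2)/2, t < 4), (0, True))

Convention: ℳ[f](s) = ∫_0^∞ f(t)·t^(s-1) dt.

slice at 1/2, 5/2, transform all 3 pieces, and sum them
[0, 1/2) adds the kernel integral of 4*sqrt(t)
for t in [1/2, 5/2): the term is ∫ 3*sqrt(t)·t^(s-1)
∫ over [5/2, 4) of t**(3/2)/2·t^(s-1) joins the sum

(64*2**(3*s)*s + 32*2**(3*s) + 14*sqrt(10)*5**s*s + 31*sqrt(10)*5**s + 8*sqrt(2)*s + 12*sqrt(2))/(4*2**s*(4*s**2 + 8*s + 3))
  Re(s) > -1/2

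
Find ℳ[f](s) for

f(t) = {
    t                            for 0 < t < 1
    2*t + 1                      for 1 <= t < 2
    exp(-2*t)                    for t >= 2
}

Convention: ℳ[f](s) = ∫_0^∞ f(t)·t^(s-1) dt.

split f at 1, 2: ℳ[f](s) collects 3 kernel integrals
∫ over [0, 1) of t·t^(s-1) joins the sum
for t in [1, 2): the term is ∫ (2*t + 1)·t^(s-1)
segment 2 to ∞ holds exp(-2*t); add its integral

(2**s*s*(s + 1)*uppergamma(s, 4) - 2*4**s*s - 4**s + 5*8**s*s + 8**s)/(4**s*s*(s + 1))
  Re(s) > -1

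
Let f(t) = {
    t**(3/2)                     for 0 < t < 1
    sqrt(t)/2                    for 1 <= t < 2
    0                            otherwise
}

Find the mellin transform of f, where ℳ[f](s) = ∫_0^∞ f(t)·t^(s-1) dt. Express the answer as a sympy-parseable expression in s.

(2**(s + 1/2)*(2*s + 3) + 2*s - 1)/((2*s + 1)*(2*s + 3))
  Re(s) > -3/2

strip the shared t-power: t on [0, 1); 1/2 on [1, 2)
linearity at 1 turns ℳ[f](s) into 2 summed integrals
∫ over [0, 1) of t**(3/2)·t^(s-1) joins the sum
segment 1 to 2 holds sqrt(t)/2; add its integral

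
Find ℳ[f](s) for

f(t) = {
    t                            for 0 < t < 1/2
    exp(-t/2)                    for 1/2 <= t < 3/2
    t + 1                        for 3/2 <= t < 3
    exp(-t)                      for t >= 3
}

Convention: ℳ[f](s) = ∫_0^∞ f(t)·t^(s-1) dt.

breakpoints 1/2, 3/2, 3: one integral from each of the 4 segments
on [0, 1/2): add ∫ t·t^(s-1) dt
piece [1/2, 3/2): integrate exp(-t/2) against the kernel
between 3/2 and 3 the integrand is (t + 1)·t^(s-1)
segment 3 to ∞ holds exp(-t); add its integral

(2*2**s*s*(s + 1)*uppergamma(s, 3) - 5*3**s*s - 2*3**s + 2*4**s*s*(s + 1)*uppergamma(s, 1/4) - 2*4**s*s*(s + 1)*uppergamma(s, 3/4) + 8*6**s*s + 2*6**s + s)/(2*2**s*s*(s + 1))
  Re(s) > -1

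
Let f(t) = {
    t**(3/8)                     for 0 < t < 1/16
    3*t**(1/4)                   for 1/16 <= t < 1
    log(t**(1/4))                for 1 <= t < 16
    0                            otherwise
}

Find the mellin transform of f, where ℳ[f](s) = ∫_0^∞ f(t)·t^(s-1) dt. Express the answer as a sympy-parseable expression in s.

2**(-4*s - 2)*(16**s*(4*s + 1)*(8*s + 3) + 2**(4*s + 4)*s**2*(24*s + 9) + 4*256**s*s*(4*s + 1)*(8*s + 3)*log(2) - 256**s*(4*s + 1)*(8*s + 3) + s**2*(-192*s - 72) + sqrt(2)*s**2*(32*s + 8))/(s**2*(4*s + 1)*(8*s + 3))
  Re(s) > -3/8

peel off the power substitution: t**(3/4) on [0, 1/4); 3*sqrt(t) on [1/4, 1); log(sqrt(t)) on [1, 4)
peel off the power substitution: t**(3/2) on [0, 1/2); 3*t on [1/2, 1); log(t) on [1, 2)
integrate the 3 segments split at 1/16, 1, then add the results
on [0, 1/16): add ∫ t**(3/8)·t^(s-1) dt
[1/16, 1) adds the kernel integral of 3*t**(1/4)
between 1 and 16 the integrand is log(t**(1/4))·t^(s-1)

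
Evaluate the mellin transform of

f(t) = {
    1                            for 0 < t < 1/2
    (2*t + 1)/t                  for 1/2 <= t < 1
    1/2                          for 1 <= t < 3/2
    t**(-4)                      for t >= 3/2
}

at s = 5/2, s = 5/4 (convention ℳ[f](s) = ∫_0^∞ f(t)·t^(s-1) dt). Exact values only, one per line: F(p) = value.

F(5/2) = -13*sqrt(2)/60 + 403*sqrt(6)/1080 + 19/15
F(5/4) = 2**(3/4)*(-6534 + 1051*3**(1/4) + 7722*2**(1/4))/2970

strip the shared t-power: t on [0, 1/2); 2*t + 1 on [1/2, 1); t/2 on [1, 3/2); …
decompose at 1/2, 1, 3/2; ℳ[f](s) sums the 4 pieces' integrals
the [0, 1/2) slice contributes ∫ 1·t^(s-1) dt
∫ (2*t + 1)/t·t^(s-1) over [1/2, 1)
for t in [1, 3/2): the term is ∫ 1/2·t^(s-1)
∫ t**(-4)·t^(s-1) over [3/2, ∞)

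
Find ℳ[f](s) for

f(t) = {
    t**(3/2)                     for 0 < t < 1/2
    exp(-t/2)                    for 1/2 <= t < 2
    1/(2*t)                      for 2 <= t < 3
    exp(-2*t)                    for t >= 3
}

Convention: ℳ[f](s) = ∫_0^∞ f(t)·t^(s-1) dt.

(12*24**s*(s - 1)*(2*s + 3)*uppergamma(s, 1/4) - 12*24**s*(s - 1)*(2*s + 3)*uppergamma(s, 1) - 3*24**s*(2*s + 3) + 2*36**s*(2*s + 3) + 12*6**s*(s - 1)*(2*s + 3)*uppergamma(s, 6) + 6*sqrt(2)*6**s*(s - 1))/(12*12**s*(s - 1)*(2*s + 3))
  Re(s) > -3/2

slice at 1/2, 2, 3, transform all 4 pieces, and sum them
∫ t**(3/2)·t^(s-1) over [0, 1/2)
the [1/2, 2) slice contributes ∫ exp(-t/2)·t^(s-1) dt
on [2, 3) integrate f = 1/(2*t) against the kernel
piece [3, ∞): integrate exp(-2*t) against the kernel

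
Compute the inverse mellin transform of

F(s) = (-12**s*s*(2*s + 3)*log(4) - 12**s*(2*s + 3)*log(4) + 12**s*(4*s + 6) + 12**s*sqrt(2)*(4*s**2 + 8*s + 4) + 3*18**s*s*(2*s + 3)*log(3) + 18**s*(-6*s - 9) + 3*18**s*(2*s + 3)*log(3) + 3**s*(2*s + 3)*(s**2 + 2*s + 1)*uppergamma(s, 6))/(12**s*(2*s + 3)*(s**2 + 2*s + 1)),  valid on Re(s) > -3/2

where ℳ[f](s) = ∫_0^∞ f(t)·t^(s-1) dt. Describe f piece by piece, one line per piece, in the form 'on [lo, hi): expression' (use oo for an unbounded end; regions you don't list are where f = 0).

on [0, 1): 2*sqrt(2)*t**(3/2)
on [1, 3/2): 2*t*log(2*t)
on [3/2, oo): exp(-4*t)

the common scale on t comes off first: t**(3/2) on [0, 2); t*log(t) on [2, 3); exp(-2*t) on [3, ∞)
integrate the 3 segments split at 1, 3/2, then add the results
the [0, 1) slice contributes ∫ 2*sqrt(2)*t**(3/2)·t^(s-1) dt
∫ 2*t*log(2*t)·t^(s-1) over [1, 3/2)
over [3/2, ∞), the kernel integral of exp(-4*t) enters the sum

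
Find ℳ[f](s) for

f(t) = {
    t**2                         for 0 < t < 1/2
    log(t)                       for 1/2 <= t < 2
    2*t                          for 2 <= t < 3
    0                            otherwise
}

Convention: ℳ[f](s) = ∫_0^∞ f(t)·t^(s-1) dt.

slice at 1/2, 2, transform all 3 pieces, and sum them
between 0 and 1/2 the integrand is t**2·t^(s-1)
∫ log(t)·t^(s-1) over [1/2, 2)
piece [2, 3): integrate 2*t against the kernel

(-16*2**(2*s)*s**2*(s + 2) + 4*2**(2*s)*s*(s + 1)*(s + 2)*log(2) - 4*2**(2*s)*(s + 1)*(s + 2) + 24*6**s*s**2*(s + 2) + s**2*(s + 1) + 4*s*(s + 1)*(s + 2)*log(2) + 4*(s + 1)*(s + 2))/(4*2**s*s**2*(s + 1)*(s + 2))
  Re(s) > -2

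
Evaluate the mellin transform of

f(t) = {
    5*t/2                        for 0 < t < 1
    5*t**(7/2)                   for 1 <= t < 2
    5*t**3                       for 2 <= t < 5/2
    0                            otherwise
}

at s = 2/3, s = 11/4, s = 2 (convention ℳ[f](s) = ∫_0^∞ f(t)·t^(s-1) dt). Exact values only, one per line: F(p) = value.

cuts at 1, 2: linearity sums the 3 kernel integrals
segment 0 to 1 holds 5*t/2; add its integral
∫ 5*t**(7/2)·t^(s-1) over [1, 2)
for t in [2, 5/2): the term is ∫ 5*t**3·t^(s-1)

F(2/3) = -120*2**(2/3)/11 + 3/10 + 96*2**(1/6)/5 + 1875*2**(1/3)*5**(2/3)/176
F(11/4) = -640*2**(3/4)/23 - 2/15 + 256*2**(1/4)/5 + 15625*2**(1/4)*5**(3/4)/368
F(2) = 320*sqrt(2)/11 + 69253/1056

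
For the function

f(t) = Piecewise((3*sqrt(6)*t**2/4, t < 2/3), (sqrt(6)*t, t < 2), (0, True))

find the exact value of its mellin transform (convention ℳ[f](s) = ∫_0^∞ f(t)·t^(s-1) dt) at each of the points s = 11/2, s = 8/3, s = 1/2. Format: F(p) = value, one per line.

strip the shared t-power: 3*sqrt(6)*t**(3/2)/4 on [0, 2/3); sqrt(6)*sqrt(t) on [2/3, 2)
reversing the common scale on t: t**(3/2) on [0, 1); 2*sqrt(t) on [1, 3)
breakpoints 2/3: one integral from each of the 2 segments
between 0 and 2/3 the integrand is 3*sqrt(6)*t**2/4·t^(s-1)
∫ sqrt(6)*t·t^(s-1) over [2/3, 2)

F(11/2) = -2176/142155 + 256*sqrt(3)/13
F(8/3) = 4*2**(1/6)*3**(5/6)*(-17 + 756*3**(2/3))/2079
F(1/2) = -28/45 + 8*sqrt(3)/3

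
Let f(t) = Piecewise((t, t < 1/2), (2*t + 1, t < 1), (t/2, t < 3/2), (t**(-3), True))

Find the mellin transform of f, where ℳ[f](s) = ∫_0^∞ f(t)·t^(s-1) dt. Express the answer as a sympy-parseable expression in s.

linearity at 1/2, 1, 3/2 turns ℳ[f](s) into 4 summed integrals
∫ over [0, 1/2) of t·t^(s-1) joins the sum
on [1/2, 1): add ∫ (2*t + 1)·t^(s-1) dt
[1, 3/2) adds the kernel integral of t/2
the [3/2, ∞) slice contributes ∫ t**(-3)·t^(s-1) dt

(270*2**s*s**2 - 702*2**s*s - 324*2**s + 49*3**s*s**2 - 275*3**s*s - 162*s**2 + 378*s + 324)/(108*2**s*s*(s**2 - 2*s - 3))
  -1 < Re(s) < 3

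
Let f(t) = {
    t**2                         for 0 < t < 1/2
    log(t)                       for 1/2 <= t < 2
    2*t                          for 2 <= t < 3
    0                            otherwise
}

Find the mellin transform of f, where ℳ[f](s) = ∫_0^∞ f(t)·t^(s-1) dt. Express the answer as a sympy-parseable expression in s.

integrate the 3 segments split at 1/2, 2, then add the results
between 0 and 1/2 the integrand is t**2·t^(s-1)
on [1/2, 2) integrate f = log(t) against the kernel
segment 2 to 3 holds 2*t; add its integral

(-16*2**(2*s)*s**2*(s + 2) + 4*2**(2*s)*s*(s + 1)*(s + 2)*log(2) - 4*2**(2*s)*(s + 1)*(s + 2) + 24*6**s*s**2*(s + 2) + s**2*(s + 1) + 4*s*(s + 1)*(s + 2)*log(2) + 4*(s + 1)*(s + 2))/(4*2**s*s**2*(s + 1)*(s + 2))
  Re(s) > -2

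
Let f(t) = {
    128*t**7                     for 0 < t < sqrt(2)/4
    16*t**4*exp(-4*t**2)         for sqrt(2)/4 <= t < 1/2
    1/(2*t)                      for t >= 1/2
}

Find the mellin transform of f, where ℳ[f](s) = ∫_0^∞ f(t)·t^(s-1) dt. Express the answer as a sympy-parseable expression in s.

(8*2**(s/2)*(s - 1)*(s + 7)*uppergamma(s/2 + 2, 1/2) - 8*2**(s/2)*(s - 1)*(s + 7)*uppergamma(s/2 + 2, 1) - 16*2**(s/2)*(s + 7) + sqrt(2)*(s - 1))/(16*2**(3*s/2)*(s - 1)*(s + 7))
  -7 < Re(s) < 1

peel off the common scale on t: t**7 on [0, sqrt(2)/2); t**4*exp(-t**2) on [sqrt(2)/2, 1); 1/t on [1, ∞)
undo the power substitution: t**(7/2) on [0, 1/2); t**2*exp(-t) on [1/2, 1); 1/sqrt(t) on [1, ∞)
invert the shared t-power to get t**(3/2) on [0, 1/2); exp(-t) on [1/2, 1); t**(-5/2) on [1, ∞)
split f at sqrt(2)/4, 1/2: ℳ[f](s) collects 3 kernel integrals
piece [0, sqrt(2)/4): integrate 128*t**7 against the kernel
∫ 16*t**4*exp(-4*t**2)·t^(s-1) over [sqrt(2)/4, 1/2)
the [1/2, ∞) slice contributes ∫ 1/(2*t)·t^(s-1) dt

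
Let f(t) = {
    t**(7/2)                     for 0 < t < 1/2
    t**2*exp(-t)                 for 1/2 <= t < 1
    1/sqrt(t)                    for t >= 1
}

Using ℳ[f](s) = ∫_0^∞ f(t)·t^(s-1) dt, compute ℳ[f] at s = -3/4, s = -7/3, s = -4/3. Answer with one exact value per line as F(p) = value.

F(-3/4) = -uppergamma(5/4, 1) + 2**(1/4)/22 + uppergamma(5/4, 1/2) + 4/5
F(-7/3) = -uppergamma(-1/3, 1) + 6/17 + 3*2**(5/6)/14 + uppergamma(-1/3, 1/2)
F(-4/3) = -uppergamma(2/3, 1) + 3*2**(5/6)/52 + 6/11 + uppergamma(2/3, 1/2)

invert the shared t-power to get t**(3/2) on [0, 1/2); exp(-t) on [1/2, 1); t**(-5/2) on [1, ∞)
summing 3 kernel integrals split by 1/2, 1 yields ℳ[f](s)
on [0, 1/2) integrate f = t**(7/2) against the kernel
piece [1/2, 1): integrate t**2*exp(-t) against the kernel
over [1, ∞), the kernel integral of 1/sqrt(t) enters the sum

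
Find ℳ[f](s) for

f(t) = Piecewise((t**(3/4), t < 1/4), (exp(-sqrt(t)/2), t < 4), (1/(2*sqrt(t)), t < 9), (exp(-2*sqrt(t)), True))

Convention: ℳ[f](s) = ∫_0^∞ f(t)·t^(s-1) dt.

invert the power substitution to get t**(3/2) on [0, 1/2); exp(-t/2) on [1/2, 2); 1/(2*t) on [2, 3); …
the 4 pieces separated at 1/4, 4, 9 each add one integral
for t in [0, 1/4): the term is ∫ t**(3/4)·t^(s-1)
piece [1/4, 4): integrate exp(-sqrt(t)/2) against the kernel
∫ 1/(2*sqrt(t))·t^(s-1) over [4, 9)
segment [9, ∞) carries exp(-2*sqrt(t)); integrate it

(2*1296**s*(4*s + 3) + 12*576**s*(2*s - 1)*(4*s + 3)*uppergamma(2*s, 1/4) - 12*576**s*(2*s - 1)*(4*s + 3)*uppergamma(2*s, 1) - 3*576**s*(4*s + 3) + 12*6**(2*s)*(2*s - 1)*(4*s + 3)*uppergamma(2*s, 6) + 6*sqrt(2)*6**(2*s)*(2*s - 1))/(6*144**s*(2*s - 1)*(4*s + 3))
  Re(s) > -3/4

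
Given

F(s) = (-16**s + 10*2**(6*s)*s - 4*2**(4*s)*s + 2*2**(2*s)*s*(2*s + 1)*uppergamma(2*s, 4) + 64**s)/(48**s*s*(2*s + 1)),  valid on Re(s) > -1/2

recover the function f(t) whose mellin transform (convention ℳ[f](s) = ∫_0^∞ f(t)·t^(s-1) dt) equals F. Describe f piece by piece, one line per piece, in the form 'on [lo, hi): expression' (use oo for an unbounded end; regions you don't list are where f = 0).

the common scale on t comes off first: sqrt(t) on [0, 1); 2*sqrt(t) + 1 on [1, 4); exp(-2*sqrt(t)) on [4, ∞)
reversing the power substitution: t on [0, 1); 2*t + 1 on [1, 2); exp(-2*t) on [2, ∞)
along the cuts 1/3, 4/3, ℳ[f](s) splits into 3 integrals
between 0 and 1/3 the integrand is sqrt(3)*sqrt(t)·t^(s-1)
between 1/3 and 4/3 the integrand is (2*sqrt(3)*sqrt(t) + 1)·t^(s-1)
∫ over [4/3, ∞) of exp(-2*sqrt(3)*sqrt(t))·t^(s-1) joins the sum

on [0, 1/3): sqrt(3)*sqrt(t)
on [1/3, 4/3): 2*sqrt(3)*sqrt(t) + 1
on [4/3, oo): exp(-2*sqrt(3)*sqrt(t))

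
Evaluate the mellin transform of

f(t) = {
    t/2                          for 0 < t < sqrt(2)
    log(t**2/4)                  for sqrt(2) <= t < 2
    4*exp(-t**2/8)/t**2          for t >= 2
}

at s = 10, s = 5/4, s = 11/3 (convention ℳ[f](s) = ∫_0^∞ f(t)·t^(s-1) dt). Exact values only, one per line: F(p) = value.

peel off the common scale on t: t on [0, sqrt(2)/2); log(t**2) on [sqrt(2)/2, 1); exp(-t**2/2)/t**2 on [1, ∞)
remove the power substitution first: sqrt(t) on [0, 1/2); log(t) on [1/2, 1); exp(-t/2)/t on [1, ∞)
remove the shared t-power first: t**(3/2) on [0, 1/2); t*log(t) on [1/2, 1); exp(-t/2) on [1, ∞)
linearity at sqrt(2), 2 turns ℳ[f](s) into 3 summed integrals
on [0, sqrt(2)): add ∫ t/2·t^(s-1) dt
between sqrt(2) and 2 the integrand is log(t**2/4)·t^(s-1)
segment 2 to ∞ holds 4*exp(-t**2/8)/t**2; add its integral

F(10) = -496/25 + 16*sqrt(2)/11 + 16*log(2)/5 + 80896*exp(-1/2)
F(5/4) = 2**(5/8)*(-576*2**(5/8) + 100*sqrt(2) + 225*2**(1/4)*uppergamma(-3/8, 1/2) + 360*log(2) + 576)/450
F(11/3) = 2**(5/6)*(-1008*2**(5/6) + 504 + 363*sqrt(2) + 924*log(2) + 6776*2**(2/3)*uppergamma(5/6, 1/2))/1694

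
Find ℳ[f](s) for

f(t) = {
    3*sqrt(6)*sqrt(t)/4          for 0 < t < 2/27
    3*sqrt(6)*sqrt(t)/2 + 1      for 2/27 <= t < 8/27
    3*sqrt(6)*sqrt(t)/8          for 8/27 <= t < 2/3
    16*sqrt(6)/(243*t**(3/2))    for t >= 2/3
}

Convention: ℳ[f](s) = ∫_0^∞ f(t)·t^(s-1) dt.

2**s*(270*2**(2*s)*s*(2*s - 3) + 54*2**(2*s)*(2*s - 3) + 81*3**(2*s)*s*(2*s - 3) - 32*9**s*s*(2*s + 1) - 162*s*(2*s - 3) - 108*s + 162)/(54*3**(3*s)*s*(2*s - 3)*(2*s + 1))
  -1/2 < Re(s) < 3/2

strip the common scale on t: 3*sqrt(t)/2 on [0, 1/9); 3*sqrt(t) + 1 on [1/9, 4/9); 3*sqrt(t)/4 on [4/9, 1); …
the power substitution comes off first: 3*t/2 on [0, 1/3); 3*t + 1 on [1/3, 2/3); 3*t/4 on [2/3, 1); …
strip the common scale on t: t on [0, 1/2); 2*t + 1 on [1/2, 1); t/2 on [1, 3/2); …
decompose at 2/27, 8/27, 2/3; ℳ[f](s) sums the 4 pieces' integrals
on [0, 2/27) integrate f = 3*sqrt(6)*sqrt(t)/4 against the kernel
on [2/27, 8/27) integrate f = (3*sqrt(6)*sqrt(t)/2 + 1) against the kernel
for t in [8/27, 2/3): the term is ∫ 3*sqrt(6)*sqrt(t)/8·t^(s-1)
over [2/3, ∞), the kernel integral of 16*sqrt(6)/(243*t**(3/2)) enters the sum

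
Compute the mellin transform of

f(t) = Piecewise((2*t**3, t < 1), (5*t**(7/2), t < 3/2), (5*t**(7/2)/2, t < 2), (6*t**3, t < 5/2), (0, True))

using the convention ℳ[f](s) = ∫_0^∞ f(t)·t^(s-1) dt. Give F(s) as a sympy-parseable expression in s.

slice at 1, 3/2, 2, transform all 4 pieces, and sum them
piece [0, 1): integrate 2*t**3 against the kernel
piece [1, 3/2): integrate 5*t**(7/2) against the kernel
∫ 5*t**(7/2)/2·t^(s-1) over [3/2, 2)
for t in [2, 5/2): the term is ∫ 6*t**3·t^(s-1)

(-6*2**(s + 3)*(2*s + 7) + 5*2**(s + 7/2)*(s + 3) + 5*(3/2)**(s + 7/2)*(s + 3) + 6*(5/2)**(s + 3)*(2*s + 7) - 6*s - 16)/((s + 3)*(2*s + 7))
  Re(s) > -3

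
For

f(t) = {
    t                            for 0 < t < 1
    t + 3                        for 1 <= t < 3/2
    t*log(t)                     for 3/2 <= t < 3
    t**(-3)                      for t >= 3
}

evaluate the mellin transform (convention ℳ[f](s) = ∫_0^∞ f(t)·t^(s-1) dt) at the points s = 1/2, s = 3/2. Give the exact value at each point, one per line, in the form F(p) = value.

along the cuts 1, 3/2, 3, ℳ[f](s) splits into 4 integrals
∫ over [0, 1) of t·t^(s-1) joins the sum
between 1 and 3/2 the integrand is (t + 3)·t^(s-1)
∫ over [3/2, 3) of t*log(t)·t^(s-1) joins the sum
∫ over [3, ∞) of t**(-3)·t^(s-1) joins the sum

F(1/2) = -6 - 178*sqrt(3)/135 + log(2**(sqrt(6)/2)*3**(-sqrt(6)/2 + 2*sqrt(3))) + 23*sqrt(6)/6
F(3/2) = -922*sqrt(3)/675 - 2 + 213*sqrt(6)/100 + log(2**(9*sqrt(6)/20)*3**(-9*sqrt(6)/20 + 18*sqrt(3)/5))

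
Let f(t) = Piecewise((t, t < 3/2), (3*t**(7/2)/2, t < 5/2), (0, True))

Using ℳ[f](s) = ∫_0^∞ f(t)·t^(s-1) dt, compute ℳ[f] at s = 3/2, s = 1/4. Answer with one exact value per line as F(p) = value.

F(3/2) = 9*sqrt(6)/20 + 4323/160
F(1/4) = 2**(1/4)*(-27*3**(3/4) + 24*sqrt(2)*3**(1/4) + 125*5**(3/4))/40

decompose at 3/2; ℳ[f](s) sums the 2 pieces' integrals
for t in [0, 3/2): the term is ∫ t·t^(s-1)
segment 3/2 to 5/2 holds 3*t**(7/2)/2; add its integral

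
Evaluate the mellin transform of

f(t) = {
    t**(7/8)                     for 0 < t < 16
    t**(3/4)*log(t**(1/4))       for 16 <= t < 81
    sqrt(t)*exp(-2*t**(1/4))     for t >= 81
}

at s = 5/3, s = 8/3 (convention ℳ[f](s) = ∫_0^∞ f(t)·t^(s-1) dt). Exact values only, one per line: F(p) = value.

strip the power substitution: t**(7/4) on [0, 4); t**(3/2)*log(sqrt(t)) on [4, 9); t*exp(-2*sqrt(t)) on [9, ∞)
strip the power substitution: t**(7/2) on [0, 2); t**3*log(t) on [2, 3); t**2*exp(-2*t) on [3, ∞)
undo the shared t-power: t**(3/2) on [0, 2); t*log(t) on [2, 3); exp(-2*t) on [3, ∞)
split f at 16, 81: ℳ[f](s) collects 3 kernel integrals
piece [0, 16): integrate t**(7/8) against the kernel
on [16, 81): add ∫ t**(3/4)*log(t**(1/4))·t^(s-1) dt
piece [81, ∞): integrate sqrt(t)*exp(-2*t**(1/4)) against the kernel

F(5/3) = -708588*3**(2/3)/841 - 6144*2**(2/3)*log(2)/29 + 18432*2**(2/3)/841 + 2**(1/3)*uppergamma(26/3, 6)/128 + 24576*2**(1/6)/61 + 236196*3**(2/3)*log(3)/29
F(8/3) = -57395628*3**(2/3)/1681 - 98304*2**(2/3)*log(2)/41 + 294912*2**(2/3)/1681 + 393216*2**(1/6)/85 + 2**(1/3)*uppergamma(38/3, 6)/2048 + 19131876*3**(2/3)*log(3)/41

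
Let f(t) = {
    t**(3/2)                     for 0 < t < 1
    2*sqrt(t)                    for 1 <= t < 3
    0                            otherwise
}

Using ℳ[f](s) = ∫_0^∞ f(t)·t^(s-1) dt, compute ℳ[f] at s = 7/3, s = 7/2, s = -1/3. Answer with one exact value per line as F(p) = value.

treat the 2 regions marked off by 1 separately and sum
[0, 1) adds the kernel integral of t**(3/2)
segment [1, 3) carries 2*sqrt(t); integrate it

F(7/3) = -174/391 + 108*3**(5/6)/17
F(7/2) = 201/5
F(-1/3) = -78/7 + 12*3**(1/6)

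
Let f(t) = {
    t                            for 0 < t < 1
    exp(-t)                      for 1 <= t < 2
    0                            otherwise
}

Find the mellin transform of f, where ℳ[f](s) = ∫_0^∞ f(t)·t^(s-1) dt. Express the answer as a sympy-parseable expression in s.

f breaks at 1 into 2 integrals to sum
piece [0, 1): integrate t against the kernel
for t in [1, 2): the term is ∫ exp(-t)·t^(s-1)

((s + 1)*uppergamma(s, 1) - (s + 1)*uppergamma(s, 2) + 1)/(s + 1)
  Re(s) > -1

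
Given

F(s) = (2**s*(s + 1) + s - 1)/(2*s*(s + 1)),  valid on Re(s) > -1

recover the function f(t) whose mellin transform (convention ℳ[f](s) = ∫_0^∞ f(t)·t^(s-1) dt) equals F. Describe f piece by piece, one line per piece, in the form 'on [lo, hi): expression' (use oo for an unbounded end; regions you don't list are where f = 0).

on [0, 1): t
on [1, 2): 1/2

split f at 1: ℳ[f](s) collects 2 kernel integrals
on [0, 1) integrate f = t against the kernel
the [1, 2) slice contributes ∫ 1/2·t^(s-1) dt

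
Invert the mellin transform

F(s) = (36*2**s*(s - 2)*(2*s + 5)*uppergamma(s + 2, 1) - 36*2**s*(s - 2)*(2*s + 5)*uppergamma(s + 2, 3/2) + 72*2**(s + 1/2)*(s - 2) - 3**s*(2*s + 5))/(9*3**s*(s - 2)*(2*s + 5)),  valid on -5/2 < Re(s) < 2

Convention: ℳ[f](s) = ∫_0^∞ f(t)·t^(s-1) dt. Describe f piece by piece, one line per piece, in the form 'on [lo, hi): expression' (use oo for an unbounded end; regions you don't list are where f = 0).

reversing the common scale on t: t**(5/2) on [0, 2); t**2*exp(-t/2) on [2, 3); t**(-2) on [3, ∞)
peel off the shared t-power: sqrt(t) on [0, 2); exp(-t/2) on [2, 3); t**(-4) on [3, ∞)
treat the 3 regions marked off by 2/3, 1 separately and sum
∫ 9*sqrt(3)*t**(5/2)·t^(s-1) over [0, 2/3)
the [2/3, 1) slice contributes ∫ 9*t**2*exp(-3*t/2)·t^(s-1) dt
[1, ∞) adds the kernel integral of 1/(9*t**2)

on [0, 2/3): 9*sqrt(3)*t**(5/2)
on [2/3, 1): 9*t**2*exp(-3*t/2)
on [1, oo): 1/(9*t**2)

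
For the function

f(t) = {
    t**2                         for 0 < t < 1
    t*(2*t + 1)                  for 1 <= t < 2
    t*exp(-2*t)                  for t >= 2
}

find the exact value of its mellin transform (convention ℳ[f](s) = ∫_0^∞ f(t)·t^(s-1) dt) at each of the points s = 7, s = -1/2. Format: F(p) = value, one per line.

F(7) = 16319*exp(-4)/16 + 3493/24
F(-1/2) = -8/3 + sqrt(2)*sqrt(pi)*erfc(2)/2 + 14*sqrt(2)/3

invert the shared t-power to get t on [0, 1); 2*t + 1 on [1, 2); exp(-2*t) on [2, ∞)
the 3 pieces separated at 1, 2 each add one integral
for t in [0, 1): the term is ∫ t**2·t^(s-1)
over [1, 2), the kernel integral of t*(2*t + 1) enters the sum
segment 2 to ∞ holds t*exp(-2*t); add its integral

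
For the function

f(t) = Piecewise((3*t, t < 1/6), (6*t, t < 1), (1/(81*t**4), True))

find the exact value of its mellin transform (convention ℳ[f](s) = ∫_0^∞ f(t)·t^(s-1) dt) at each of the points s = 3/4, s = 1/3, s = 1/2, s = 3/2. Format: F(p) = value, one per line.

peel off the common scale on t: 3*t/2 on [0, 1/3); 3*t on [1/3, 2); 16/(81*t**4) on [2, ∞)
strip the common scale on t: t/2 on [0, 1); t on [1, 6); 16/t**4 on [6, ∞)
peel off the common scale on t: t on [0, 1/2); 2*t on [1/2, 3); t**(-4) on [3, ∞)
along the cuts 1/6, 1, ℳ[f](s) splits into 3 integrals
segment [0, 1/6) carries 3*t; integrate it
piece [1/6, 1): integrate 6*t against the kernel
on [1, ∞): add ∫ 1/(81*t**4)·t^(s-1) dt

F(3/4) = 25300/7371 - 6**(1/4)/21
F(1/3) = 2675/594 - 6**(2/3)/16
F(1/2) = 2270/567 - sqrt(6)/18
F(3/2) = 974/405 - sqrt(6)/180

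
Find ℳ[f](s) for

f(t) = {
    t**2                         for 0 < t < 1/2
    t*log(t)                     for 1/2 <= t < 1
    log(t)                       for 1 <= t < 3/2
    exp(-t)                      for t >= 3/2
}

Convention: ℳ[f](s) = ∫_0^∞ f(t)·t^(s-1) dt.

(4*2**s*s**2*(s + 2)*(s**2 + 2*s + 1)*uppergamma(s, 3/2) - 4*2**s*s**2*(s + 2) + 4*2**s*(s + 2)*(s**2 + 2*s + 1) + 3**s*s*(s + 2)*(-4*log(2) + 4*log(3))*(s**2 + 2*s + 1) - 4*3**s*(s + 2)*(s**2 + 2*s + 1) + s**3*(s + 2)*log(4) + s**2*(s + 2)*log(4) + 2*s**2*(s + 2) + s**2*(s**2 + 2*s + 1))/(4*2**s*s**2*(s + 2)*(s**2 + 2*s + 1))
  Re(s) > -2

integrate the 4 segments split at 1/2, 1, 3/2, then add the results
for t in [0, 1/2): the term is ∫ t**2·t^(s-1)
between 1/2 and 1 the integrand is t*log(t)·t^(s-1)
piece [1, 3/2): integrate log(t) against the kernel
segment 3/2 to ∞ holds exp(-t); add its integral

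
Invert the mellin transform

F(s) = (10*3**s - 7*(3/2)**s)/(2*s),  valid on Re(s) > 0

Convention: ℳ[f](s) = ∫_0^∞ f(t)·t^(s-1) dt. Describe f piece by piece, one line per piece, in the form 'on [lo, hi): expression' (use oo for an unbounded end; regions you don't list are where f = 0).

breakpoints 3/2: one integral from each of the 2 segments
[0, 3/2) adds the kernel integral of 3/2
segment 3/2 to 3 holds 5; add its integral

on [0, 3/2): 3/2
on [3/2, 3): 5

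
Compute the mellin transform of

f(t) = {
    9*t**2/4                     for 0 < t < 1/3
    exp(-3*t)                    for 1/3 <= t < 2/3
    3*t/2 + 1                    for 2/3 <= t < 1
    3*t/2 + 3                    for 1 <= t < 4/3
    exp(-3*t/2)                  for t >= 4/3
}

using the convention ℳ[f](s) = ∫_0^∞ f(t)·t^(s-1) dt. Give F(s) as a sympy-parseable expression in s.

(20*2**(2*s)*s*(s + 2) + 12*2**(2*s)*(s + 2) + 4*2**s*s*(s + 1)*(s + 2)*uppergamma(s, 2) - 8*2**s*s*(s + 2) - 4*2**s*(s + 2) - 8*3**s*s*(s + 2) - 8*3**s*(s + 2) + 4*s*(s + 1)*(s + 2)*uppergamma(s, 1) - 4*s*(s + 1)*(s + 2)*uppergamma(s, 2) + s*(s + 1))/(4*3**s*s*(s + 1)*(s + 2))
  Re(s) > -2

reversing the common scale on t: t**2 on [0, 1/2); exp(-2*t) on [1/2, 1); t + 1 on [1, 3/2); …
breakpoints 1/3, 2/3, 1, 4/3: one integral from each of the 5 segments
[0, 1/3) adds the kernel integral of 9*t**2/4
on [1/3, 2/3) integrate f = exp(-3*t) against the kernel
piece [2/3, 1): integrate (3*t/2 + 1) against the kernel
the [1, 4/3) slice contributes ∫ (3*t/2 + 3)·t^(s-1) dt
between 4/3 and ∞ the integrand is exp(-3*t/2)·t^(s-1)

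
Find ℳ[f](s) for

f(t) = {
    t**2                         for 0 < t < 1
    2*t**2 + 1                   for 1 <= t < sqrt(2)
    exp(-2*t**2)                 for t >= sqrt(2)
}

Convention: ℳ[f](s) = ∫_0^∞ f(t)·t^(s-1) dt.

(2**(s/2)*s*(s/2 + 1)*uppergamma(s/2, 4)/2 - 4**(s/2)*s - 4**(s/2) + 5*8**(s/2)*s/2 + 8**(s/2))/(4**(s/2)*s*(s/2 + 1))
  Re(s) > -2

strip the power substitution: t on [0, 1); 2*t + 1 on [1, 2); exp(-2*t) on [2, ∞)
the 3 pieces separated at 1, sqrt(2) each add one integral
∫ over [0, 1) of t**2·t^(s-1) joins the sum
the [1, sqrt(2)) slice contributes ∫ (2*t**2 + 1)·t^(s-1) dt
the [sqrt(2), ∞) slice contributes ∫ exp(-2*t**2)·t^(s-1) dt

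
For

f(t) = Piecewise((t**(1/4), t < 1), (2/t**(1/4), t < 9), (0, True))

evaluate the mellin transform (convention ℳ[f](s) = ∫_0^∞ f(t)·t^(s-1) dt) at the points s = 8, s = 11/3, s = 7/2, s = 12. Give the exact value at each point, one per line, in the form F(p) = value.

invert the shared t-power to get t**(5/4) on [0, 1); 2*t**(3/4) on [1, 9)
remove the power substitution first: t**(5/2) on [0, 1); 2*t**(3/2) on [1, 3)
peel off the shared t-power: t**(3/2) on [0, 1); 2*sqrt(t) on [1, 3)
decompose at 1; ℳ[f](s) sums the 2 pieces' integrals
between 0 and 1 the integrand is t**(1/4)·t^(s-1)
the [1, 9) slice contributes ∫ 2/t**(1/4)·t^(s-1) dt

F(8) = -140/1023 + 114791256*sqrt(3)/31
F(11/3) = -636/1927 + 17496*3**(5/6)/41
F(7/2) = -68/195 + 5832*sqrt(3)/13
F(12) = -204/2303 + 753145430616*sqrt(3)/47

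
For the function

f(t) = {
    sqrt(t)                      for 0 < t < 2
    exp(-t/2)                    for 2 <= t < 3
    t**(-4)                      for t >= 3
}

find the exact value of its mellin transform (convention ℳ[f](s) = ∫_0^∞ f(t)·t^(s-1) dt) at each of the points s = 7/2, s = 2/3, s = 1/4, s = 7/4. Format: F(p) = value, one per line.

summing 3 kernel integrals split by 2, 3 yields ℳ[f](s)
piece [0, 2): integrate sqrt(t) against the kernel
between 2 and 3 the integrand is exp(-t/2)·t^(s-1)
on [3, ∞): add ∫ t**(-4)·t^(s-1) dt

F(7/2) = -78*sqrt(3)*exp(-3/2) - 15*sqrt(2)*sqrt(pi)*erfc(sqrt(6)/2) + 2*sqrt(3)/3 + 4 + 15*sqrt(2)*sqrt(pi)*erfc(1) + 58*sqrt(2)*exp(-1)
F(2/3) = -2**(2/3)*uppergamma(2/3, 3/2) + 3**(2/3)/270 + 2**(2/3)*uppergamma(2/3, 1) + 12*2**(1/6)/7
F(1/4) = -2**(1/4)*uppergamma(1/4, 3/2) + 4*3**(1/4)/1215 + 2**(1/4)*uppergamma(1/4, 1) + 4*2**(3/4)/3
F(7/4) = -2*2**(3/4)*uppergamma(7/4, 3/2) + 4*3**(3/4)/243 + 2*2**(3/4)*uppergamma(7/4, 1) + 16*2**(1/4)/9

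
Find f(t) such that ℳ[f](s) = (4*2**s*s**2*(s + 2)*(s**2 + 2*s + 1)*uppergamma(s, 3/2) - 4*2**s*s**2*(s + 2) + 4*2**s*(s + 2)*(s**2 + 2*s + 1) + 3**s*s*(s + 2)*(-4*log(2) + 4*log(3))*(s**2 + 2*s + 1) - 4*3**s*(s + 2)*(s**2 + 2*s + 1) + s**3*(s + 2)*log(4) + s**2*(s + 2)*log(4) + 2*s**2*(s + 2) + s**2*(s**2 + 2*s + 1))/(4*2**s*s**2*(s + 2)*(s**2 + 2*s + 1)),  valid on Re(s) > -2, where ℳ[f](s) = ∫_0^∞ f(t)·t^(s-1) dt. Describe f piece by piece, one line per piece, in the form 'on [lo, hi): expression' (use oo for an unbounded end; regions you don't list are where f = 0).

slice at 1/2, 1, 3/2, transform all 4 pieces, and sum them
between 0 and 1/2 the integrand is t**2·t^(s-1)
the [1/2, 1) slice contributes ∫ t*log(t)·t^(s-1) dt
for t in [1, 3/2): the term is ∫ log(t)·t^(s-1)
for t in [3/2, ∞): the term is ∫ exp(-t)·t^(s-1)

on [0, 1/2): t**2
on [1/2, 1): t*log(t)
on [1, 3/2): log(t)
on [3/2, oo): exp(-t)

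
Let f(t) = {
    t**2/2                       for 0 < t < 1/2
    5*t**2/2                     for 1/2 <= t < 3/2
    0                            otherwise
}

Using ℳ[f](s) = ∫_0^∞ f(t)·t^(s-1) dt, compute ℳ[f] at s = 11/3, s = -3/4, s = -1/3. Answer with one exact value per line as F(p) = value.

F(11/3) = 3*2**(1/3)*(-4 + 1215*3**(2/3))/2176
F(-3/4) = 2**(3/4)*(-4 + 15*3**(1/4))/10
F(-1/3) = 3*2**(1/3)*(-4 + 15*3**(2/3))/40

slice at 1/2, transform all 2 pieces, and sum them
∫ over [0, 1/2) of t**2/2·t^(s-1) joins the sum
[1/2, 3/2) adds the kernel integral of 5*t**2/2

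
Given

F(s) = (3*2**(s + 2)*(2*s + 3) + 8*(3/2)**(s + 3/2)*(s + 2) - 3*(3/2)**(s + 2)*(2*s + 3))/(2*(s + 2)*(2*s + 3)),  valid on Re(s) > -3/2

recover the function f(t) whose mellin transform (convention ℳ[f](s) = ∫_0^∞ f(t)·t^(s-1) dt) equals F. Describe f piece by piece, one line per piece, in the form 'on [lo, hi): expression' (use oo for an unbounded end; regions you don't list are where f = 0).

summing 2 kernel integrals split by 3/2 yields ℳ[f](s)
segment 0 to 3/2 holds 2*t**(3/2); add its integral
piece [3/2, 2): integrate 3*t**2/2 against the kernel

on [0, 3/2): 2*t**(3/2)
on [3/2, 2): 3*t**2/2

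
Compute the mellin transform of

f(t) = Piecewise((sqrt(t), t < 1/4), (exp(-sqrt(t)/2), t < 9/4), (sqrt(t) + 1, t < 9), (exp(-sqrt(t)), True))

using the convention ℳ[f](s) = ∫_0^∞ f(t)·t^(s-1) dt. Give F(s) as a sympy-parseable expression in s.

(2**(2*s + 1)*s*(2*s + 1)*uppergamma(2*s, 3) + 2**(4*s + 1)*s*(2*s + 1)*uppergamma(2*s, 1/4) - 2**(4*s + 1)*s*(2*s + 1)*uppergamma(2*s, 3/4) + 8*36**s*s + 36**s - 5*9**s*s - 9**s + s)/(4**s*s*(2*s + 1))
  Re(s) > -1/2

back out the shared t-power: t**(3/2) on [0, 1/4); t*exp(-sqrt(t)/2) on [1/4, 9/4); t*(sqrt(t) + 1) on [9/4, 9); …
peel off the power substitution: t**3 on [0, 1/2); t**2*exp(-t/2) on [1/2, 3/2); t**2*(t + 1) on [3/2, 3); …
undo the shared t-power: t on [0, 1/2); exp(-t/2) on [1/2, 3/2); t + 1 on [3/2, 3); …
cuts at 1/4, 9/4, 9: linearity sums the 4 kernel integrals
segment [0, 1/4) carries sqrt(t); integrate it
∫ exp(-sqrt(t)/2)·t^(s-1) over [1/4, 9/4)
segment [9/4, 9) carries (sqrt(t) + 1); integrate it
on [9, ∞) integrate f = exp(-sqrt(t)) against the kernel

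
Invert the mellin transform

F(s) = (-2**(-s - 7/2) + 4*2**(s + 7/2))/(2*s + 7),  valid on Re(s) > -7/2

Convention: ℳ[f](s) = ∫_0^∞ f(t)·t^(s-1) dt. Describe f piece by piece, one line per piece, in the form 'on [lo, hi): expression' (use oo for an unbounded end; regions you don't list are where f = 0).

on [0, 1/2): 3*t**(7/2)/2
on [1/2, 2): 2*t**(7/2)

cuts at 1/2: linearity sums the 2 kernel integrals
over [0, 1/2), the kernel integral of 3*t**(7/2)/2 enters the sum
on [1/2, 2) integrate f = 2*t**(7/2) against the kernel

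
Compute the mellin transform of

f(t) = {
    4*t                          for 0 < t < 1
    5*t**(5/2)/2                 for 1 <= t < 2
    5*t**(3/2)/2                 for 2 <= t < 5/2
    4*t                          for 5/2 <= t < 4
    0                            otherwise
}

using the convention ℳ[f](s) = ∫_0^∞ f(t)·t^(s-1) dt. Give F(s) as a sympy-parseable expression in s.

(-5*2**(s + 3/2)*(s + 1)*(2*s + 5) + 5*2**(s + 5/2)*(s + 1)*(2*s + 3) + 4*4**(s + 1)*(2*s + 3)*(2*s + 5) - 4*(5/2)**(s + 1)*(2*s + 3)*(2*s + 5) + 5*(5/2)**(s + 3/2)*(s + 1)*(2*s + 5) - 5*(s + 1)*(2*s + 3) + 4*(2*s + 3)*(2*s + 5))/((s + 1)*(2*s + 3)*(2*s + 5))
  Re(s) > -1

cuts at 1, 2, 5/2: linearity sums the 4 kernel integrals
on [0, 1): add ∫ 4*t·t^(s-1) dt
the [1, 2) slice contributes ∫ 5*t**(5/2)/2·t^(s-1) dt
[2, 5/2) adds the kernel integral of 5*t**(3/2)/2
on [5/2, 4): add ∫ 4*t·t^(s-1) dt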